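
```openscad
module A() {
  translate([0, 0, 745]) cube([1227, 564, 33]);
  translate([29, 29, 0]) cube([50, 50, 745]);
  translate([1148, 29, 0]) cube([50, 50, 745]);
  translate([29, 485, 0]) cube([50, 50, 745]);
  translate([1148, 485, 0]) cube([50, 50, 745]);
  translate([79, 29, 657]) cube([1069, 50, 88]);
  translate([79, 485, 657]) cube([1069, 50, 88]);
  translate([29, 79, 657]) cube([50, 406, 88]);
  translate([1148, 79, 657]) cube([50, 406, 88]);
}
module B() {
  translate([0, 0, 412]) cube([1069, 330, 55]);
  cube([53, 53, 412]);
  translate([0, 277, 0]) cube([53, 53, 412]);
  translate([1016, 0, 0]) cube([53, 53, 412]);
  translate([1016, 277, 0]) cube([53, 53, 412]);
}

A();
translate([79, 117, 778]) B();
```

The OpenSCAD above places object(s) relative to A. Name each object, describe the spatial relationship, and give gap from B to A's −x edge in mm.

A is a table. B is a bench. The bench is on top of the table, centred. The gap from the bench to the table's −x edge is 79 mm.

The bench's min-x is at 79; the table's min-x is 0; gap = 79 mm.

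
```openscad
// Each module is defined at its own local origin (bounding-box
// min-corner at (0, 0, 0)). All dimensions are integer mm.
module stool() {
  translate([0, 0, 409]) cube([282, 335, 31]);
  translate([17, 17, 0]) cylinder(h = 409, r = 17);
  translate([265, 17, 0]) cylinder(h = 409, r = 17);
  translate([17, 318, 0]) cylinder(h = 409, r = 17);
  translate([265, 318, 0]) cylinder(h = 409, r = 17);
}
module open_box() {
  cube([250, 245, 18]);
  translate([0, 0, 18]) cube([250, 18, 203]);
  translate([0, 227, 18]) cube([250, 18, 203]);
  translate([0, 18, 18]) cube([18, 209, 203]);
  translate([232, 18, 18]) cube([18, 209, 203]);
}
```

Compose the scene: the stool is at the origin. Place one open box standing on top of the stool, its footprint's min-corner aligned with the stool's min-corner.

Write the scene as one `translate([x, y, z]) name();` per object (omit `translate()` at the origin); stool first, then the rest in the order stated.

stool();
translate([0, 0, 440]) open_box();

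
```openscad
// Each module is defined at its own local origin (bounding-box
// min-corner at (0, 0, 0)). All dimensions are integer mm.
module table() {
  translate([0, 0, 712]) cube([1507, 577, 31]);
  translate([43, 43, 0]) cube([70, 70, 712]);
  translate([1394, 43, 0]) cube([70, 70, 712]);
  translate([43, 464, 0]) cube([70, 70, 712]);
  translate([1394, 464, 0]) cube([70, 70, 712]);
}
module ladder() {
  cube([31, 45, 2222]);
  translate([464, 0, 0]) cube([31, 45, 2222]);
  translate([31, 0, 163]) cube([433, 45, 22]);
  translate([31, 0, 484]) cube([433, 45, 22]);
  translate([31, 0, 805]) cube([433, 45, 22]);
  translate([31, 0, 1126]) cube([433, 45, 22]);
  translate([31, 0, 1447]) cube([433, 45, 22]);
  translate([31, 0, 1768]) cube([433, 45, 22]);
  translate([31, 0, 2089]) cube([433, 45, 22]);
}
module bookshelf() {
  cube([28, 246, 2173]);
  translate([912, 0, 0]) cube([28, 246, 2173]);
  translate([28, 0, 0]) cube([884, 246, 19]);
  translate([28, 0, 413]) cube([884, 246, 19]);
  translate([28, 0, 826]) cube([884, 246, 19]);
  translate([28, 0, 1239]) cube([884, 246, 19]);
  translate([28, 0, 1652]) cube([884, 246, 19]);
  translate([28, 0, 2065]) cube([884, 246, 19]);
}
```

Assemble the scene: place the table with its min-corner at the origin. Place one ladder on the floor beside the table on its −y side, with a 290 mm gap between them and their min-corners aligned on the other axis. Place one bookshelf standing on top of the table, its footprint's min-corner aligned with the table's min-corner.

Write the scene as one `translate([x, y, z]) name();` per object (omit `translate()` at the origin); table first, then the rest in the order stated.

table();
translate([0, -335, 0]) ladder();
translate([0, 0, 743]) bookshelf();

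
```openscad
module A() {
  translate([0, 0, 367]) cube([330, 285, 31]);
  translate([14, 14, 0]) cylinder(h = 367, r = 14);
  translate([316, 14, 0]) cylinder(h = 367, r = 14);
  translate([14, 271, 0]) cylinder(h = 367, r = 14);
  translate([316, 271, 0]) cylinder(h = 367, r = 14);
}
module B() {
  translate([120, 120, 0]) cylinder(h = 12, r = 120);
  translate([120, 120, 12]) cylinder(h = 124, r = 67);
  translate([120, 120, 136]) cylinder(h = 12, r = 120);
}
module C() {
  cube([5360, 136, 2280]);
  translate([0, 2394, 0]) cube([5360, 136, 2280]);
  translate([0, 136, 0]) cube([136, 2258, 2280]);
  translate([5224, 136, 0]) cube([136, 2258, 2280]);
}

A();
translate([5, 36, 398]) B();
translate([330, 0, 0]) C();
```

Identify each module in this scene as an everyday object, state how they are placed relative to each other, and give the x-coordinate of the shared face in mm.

A is a stool. B is a spool. C is a house frame. The spool is on top of the stool. The house frame is against the stool's +x side, with their −y faces flush. The x-coordinate of the shared face is 330 mm.

The stool's +x face and the house frame's −x face are both at x = 330 mm.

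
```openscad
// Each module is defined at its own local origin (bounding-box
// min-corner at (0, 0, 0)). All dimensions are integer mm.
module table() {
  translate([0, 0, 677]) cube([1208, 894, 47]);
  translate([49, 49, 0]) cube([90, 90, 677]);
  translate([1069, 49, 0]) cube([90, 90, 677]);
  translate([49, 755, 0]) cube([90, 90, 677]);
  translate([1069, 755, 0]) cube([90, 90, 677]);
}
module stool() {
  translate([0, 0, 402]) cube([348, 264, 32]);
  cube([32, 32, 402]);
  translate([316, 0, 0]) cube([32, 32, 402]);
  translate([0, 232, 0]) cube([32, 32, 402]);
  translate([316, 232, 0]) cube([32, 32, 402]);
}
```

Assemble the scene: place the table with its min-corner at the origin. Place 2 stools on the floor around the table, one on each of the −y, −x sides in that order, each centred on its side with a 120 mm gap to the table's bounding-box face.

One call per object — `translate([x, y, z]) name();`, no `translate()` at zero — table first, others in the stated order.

table();
translate([430, -384, 0]) stool();
translate([-468, 315, 0]) stool();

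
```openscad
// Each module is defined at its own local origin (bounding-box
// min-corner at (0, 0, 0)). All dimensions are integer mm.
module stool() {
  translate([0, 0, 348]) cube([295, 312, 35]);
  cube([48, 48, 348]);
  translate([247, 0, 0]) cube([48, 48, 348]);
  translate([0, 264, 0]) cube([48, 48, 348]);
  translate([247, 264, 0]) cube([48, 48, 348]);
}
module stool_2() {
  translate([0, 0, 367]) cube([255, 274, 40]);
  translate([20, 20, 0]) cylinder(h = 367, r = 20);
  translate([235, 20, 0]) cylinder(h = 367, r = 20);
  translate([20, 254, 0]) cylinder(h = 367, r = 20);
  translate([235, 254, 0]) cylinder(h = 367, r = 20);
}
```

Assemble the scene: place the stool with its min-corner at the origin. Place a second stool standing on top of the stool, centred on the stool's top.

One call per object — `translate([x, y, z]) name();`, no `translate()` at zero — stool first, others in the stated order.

stool();
translate([20, 19, 383]) stool_2();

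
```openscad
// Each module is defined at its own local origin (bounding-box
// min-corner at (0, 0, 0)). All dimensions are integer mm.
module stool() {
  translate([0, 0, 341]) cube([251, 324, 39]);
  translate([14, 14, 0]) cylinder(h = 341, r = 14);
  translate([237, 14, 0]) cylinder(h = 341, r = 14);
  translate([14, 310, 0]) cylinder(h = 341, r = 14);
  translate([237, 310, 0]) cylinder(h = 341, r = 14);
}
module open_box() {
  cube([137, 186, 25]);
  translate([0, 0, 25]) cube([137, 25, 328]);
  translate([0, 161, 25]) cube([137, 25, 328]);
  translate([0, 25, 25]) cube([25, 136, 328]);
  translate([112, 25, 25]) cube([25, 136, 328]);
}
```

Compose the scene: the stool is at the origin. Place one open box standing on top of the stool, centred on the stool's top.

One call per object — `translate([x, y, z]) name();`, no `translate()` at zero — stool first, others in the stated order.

stool();
translate([57, 69, 380]) open_box();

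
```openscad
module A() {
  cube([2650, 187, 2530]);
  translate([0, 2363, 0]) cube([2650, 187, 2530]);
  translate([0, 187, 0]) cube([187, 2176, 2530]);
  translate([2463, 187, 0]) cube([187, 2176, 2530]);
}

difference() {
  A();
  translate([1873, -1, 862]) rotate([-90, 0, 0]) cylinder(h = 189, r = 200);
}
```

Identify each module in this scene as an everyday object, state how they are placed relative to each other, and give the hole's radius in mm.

The subtracted cylinder has r = 200 mm.

A is a house frame. The house frame has a circular hole through its front wall. The hole's radius is 200 mm.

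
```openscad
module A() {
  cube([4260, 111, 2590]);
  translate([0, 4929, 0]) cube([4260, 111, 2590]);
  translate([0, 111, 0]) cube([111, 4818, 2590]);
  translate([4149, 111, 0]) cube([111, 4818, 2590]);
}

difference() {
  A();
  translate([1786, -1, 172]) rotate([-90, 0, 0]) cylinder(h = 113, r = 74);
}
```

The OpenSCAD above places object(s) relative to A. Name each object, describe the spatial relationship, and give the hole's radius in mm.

The subtracted cylinder has r = 74 mm.

A is a house frame. The house frame has a circular hole through its front wall. The hole's radius is 74 mm.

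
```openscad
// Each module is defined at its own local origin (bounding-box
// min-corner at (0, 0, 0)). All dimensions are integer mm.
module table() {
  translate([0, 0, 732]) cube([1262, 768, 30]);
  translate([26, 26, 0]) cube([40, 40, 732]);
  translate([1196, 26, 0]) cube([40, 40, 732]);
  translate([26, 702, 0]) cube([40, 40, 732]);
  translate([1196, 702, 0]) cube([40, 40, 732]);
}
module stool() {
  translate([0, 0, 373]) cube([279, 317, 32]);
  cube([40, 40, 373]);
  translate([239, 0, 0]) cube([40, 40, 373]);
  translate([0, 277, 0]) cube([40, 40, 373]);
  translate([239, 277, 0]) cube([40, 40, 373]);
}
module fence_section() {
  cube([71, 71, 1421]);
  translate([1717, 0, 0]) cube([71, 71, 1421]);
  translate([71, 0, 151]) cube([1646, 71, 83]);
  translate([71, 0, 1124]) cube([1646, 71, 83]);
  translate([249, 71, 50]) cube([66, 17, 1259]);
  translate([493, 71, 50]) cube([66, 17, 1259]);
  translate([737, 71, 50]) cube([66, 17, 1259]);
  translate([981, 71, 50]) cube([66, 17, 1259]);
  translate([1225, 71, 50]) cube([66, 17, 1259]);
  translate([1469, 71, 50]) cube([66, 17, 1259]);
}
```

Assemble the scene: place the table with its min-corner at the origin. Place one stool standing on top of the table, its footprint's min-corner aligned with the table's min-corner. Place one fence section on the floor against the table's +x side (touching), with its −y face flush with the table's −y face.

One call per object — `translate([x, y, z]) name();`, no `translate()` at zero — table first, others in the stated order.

table();
translate([0, 0, 762]) stool();
translate([1262, 0, 0]) fence_section();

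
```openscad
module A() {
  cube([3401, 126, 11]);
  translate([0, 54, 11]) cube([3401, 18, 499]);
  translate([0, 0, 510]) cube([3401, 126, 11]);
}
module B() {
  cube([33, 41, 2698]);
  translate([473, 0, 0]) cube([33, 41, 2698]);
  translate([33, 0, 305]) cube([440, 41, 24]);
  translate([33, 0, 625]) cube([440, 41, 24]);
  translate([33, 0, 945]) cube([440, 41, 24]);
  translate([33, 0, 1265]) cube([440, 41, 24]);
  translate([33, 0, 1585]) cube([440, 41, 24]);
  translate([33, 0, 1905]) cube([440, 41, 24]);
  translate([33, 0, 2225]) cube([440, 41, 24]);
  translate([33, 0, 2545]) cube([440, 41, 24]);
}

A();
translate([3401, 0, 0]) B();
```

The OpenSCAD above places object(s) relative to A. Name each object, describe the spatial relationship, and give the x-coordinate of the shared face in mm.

A is an I-beam. B is a ladder. The ladder is against the I-beam's +x side, with their −y faces flush. The x-coordinate of the shared face is 3401 mm.

The I-beam's +x face and the ladder's −x face are both at x = 3401 mm.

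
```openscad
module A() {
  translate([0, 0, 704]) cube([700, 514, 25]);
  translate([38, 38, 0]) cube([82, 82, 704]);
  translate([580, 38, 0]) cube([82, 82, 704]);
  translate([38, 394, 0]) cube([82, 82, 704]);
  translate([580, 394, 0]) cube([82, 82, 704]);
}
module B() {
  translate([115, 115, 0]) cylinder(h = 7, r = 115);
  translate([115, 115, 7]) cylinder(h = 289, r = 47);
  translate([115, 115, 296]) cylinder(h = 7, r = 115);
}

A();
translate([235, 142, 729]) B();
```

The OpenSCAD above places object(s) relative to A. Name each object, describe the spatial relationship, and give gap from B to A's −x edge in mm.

The spool's min-x is at 235; the table's min-x is 0; gap = 235 mm.

A is a table. B is a spool. The spool is on top of the table, centred. The gap from the spool to the table's −x edge is 235 mm.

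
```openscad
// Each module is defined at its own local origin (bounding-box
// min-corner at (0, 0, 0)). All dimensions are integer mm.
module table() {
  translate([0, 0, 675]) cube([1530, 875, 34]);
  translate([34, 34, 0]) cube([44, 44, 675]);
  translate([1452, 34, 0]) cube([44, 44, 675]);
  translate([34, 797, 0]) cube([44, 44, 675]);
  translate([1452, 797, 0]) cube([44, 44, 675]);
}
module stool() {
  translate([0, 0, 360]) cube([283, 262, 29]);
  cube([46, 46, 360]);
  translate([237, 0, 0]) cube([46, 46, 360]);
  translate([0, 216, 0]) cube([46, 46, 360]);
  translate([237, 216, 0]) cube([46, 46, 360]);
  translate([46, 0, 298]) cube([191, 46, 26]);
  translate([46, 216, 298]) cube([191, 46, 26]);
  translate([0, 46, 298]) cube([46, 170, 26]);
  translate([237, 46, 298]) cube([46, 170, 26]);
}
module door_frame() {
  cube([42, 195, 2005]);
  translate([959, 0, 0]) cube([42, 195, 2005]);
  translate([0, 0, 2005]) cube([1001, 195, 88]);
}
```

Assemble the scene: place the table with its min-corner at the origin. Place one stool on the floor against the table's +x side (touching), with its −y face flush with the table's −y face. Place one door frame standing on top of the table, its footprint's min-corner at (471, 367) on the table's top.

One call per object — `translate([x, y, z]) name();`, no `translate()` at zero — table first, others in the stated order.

table();
translate([1530, 0, 0]) stool();
translate([471, 367, 709]) door_frame();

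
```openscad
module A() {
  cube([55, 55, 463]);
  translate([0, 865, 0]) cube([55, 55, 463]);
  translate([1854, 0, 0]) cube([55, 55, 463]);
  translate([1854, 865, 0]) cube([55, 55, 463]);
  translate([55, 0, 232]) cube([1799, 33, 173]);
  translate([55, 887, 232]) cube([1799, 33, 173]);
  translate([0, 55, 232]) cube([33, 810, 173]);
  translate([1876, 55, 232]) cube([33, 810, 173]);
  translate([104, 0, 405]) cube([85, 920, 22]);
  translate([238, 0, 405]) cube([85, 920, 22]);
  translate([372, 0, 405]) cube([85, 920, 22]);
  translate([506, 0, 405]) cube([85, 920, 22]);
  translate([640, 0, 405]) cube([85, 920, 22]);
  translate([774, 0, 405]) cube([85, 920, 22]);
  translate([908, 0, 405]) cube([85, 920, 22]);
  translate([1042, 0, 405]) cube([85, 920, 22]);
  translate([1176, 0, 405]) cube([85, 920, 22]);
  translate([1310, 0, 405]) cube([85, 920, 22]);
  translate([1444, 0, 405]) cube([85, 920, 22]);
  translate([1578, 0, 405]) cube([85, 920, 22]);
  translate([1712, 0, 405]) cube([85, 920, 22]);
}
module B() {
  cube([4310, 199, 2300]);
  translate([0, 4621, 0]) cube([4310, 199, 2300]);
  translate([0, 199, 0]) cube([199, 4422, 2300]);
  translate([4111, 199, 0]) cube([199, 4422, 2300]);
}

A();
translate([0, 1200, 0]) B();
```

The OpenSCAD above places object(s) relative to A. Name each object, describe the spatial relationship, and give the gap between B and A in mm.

The house frame's nearest face is 280 mm from the bed frame's +y face.

A is a bed frame. B is a house frame. The house frame is on the floor beside the bed frame on its +y side. The gap between the house frame and the bed frame is 280 mm.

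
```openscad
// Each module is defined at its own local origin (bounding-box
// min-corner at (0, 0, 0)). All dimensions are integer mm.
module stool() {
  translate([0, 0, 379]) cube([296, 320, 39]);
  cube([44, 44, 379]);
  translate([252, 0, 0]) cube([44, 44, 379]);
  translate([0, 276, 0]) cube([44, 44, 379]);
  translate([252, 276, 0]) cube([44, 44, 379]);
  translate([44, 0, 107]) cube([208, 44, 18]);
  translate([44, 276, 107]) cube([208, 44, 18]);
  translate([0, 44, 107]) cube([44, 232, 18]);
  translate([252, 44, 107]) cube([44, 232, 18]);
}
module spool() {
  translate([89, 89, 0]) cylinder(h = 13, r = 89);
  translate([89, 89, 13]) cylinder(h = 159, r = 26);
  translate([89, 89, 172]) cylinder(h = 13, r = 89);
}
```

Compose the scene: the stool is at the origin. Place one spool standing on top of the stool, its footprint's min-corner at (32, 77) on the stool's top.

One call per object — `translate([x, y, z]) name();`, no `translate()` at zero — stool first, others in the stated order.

stool();
translate([32, 77, 418]) spool();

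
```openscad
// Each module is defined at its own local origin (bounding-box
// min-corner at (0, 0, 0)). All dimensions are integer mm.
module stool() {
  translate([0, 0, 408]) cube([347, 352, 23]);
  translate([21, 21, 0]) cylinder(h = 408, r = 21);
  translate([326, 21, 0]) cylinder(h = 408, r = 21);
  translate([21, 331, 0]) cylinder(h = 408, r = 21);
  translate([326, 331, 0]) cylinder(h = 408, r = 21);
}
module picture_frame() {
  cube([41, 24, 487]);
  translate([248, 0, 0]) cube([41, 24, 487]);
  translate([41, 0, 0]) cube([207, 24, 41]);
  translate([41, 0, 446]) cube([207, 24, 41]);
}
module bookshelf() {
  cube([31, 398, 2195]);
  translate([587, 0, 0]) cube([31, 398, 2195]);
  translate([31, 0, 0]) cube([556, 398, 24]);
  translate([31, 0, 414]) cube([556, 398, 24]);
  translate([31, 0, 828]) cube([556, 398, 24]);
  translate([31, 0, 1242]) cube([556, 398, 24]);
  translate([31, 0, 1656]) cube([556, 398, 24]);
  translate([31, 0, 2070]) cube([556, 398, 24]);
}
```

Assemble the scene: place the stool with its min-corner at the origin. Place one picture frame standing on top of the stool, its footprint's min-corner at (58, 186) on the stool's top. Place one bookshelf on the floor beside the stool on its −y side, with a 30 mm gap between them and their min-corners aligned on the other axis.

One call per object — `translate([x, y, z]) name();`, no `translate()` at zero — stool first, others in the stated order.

stool();
translate([58, 186, 431]) picture_frame();
translate([0, -428, 0]) bookshelf();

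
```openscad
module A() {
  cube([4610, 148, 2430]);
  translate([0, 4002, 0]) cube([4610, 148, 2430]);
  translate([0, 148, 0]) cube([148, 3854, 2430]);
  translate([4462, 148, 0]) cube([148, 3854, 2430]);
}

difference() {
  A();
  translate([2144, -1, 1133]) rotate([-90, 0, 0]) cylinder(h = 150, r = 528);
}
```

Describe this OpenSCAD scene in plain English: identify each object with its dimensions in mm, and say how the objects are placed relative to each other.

A is a box-shaped house frame (walls only): outside footprint 4610×4150 mm, wall height 2430 mm, wall thickness 148 mm. The two y-facing walls run the full x-width; the two x-facing walls fit between the inner faces of the y-facing walls.

The house frame has a circular hole of radius 528 mm through its front wall, centred at (x = 2144, z = 1133).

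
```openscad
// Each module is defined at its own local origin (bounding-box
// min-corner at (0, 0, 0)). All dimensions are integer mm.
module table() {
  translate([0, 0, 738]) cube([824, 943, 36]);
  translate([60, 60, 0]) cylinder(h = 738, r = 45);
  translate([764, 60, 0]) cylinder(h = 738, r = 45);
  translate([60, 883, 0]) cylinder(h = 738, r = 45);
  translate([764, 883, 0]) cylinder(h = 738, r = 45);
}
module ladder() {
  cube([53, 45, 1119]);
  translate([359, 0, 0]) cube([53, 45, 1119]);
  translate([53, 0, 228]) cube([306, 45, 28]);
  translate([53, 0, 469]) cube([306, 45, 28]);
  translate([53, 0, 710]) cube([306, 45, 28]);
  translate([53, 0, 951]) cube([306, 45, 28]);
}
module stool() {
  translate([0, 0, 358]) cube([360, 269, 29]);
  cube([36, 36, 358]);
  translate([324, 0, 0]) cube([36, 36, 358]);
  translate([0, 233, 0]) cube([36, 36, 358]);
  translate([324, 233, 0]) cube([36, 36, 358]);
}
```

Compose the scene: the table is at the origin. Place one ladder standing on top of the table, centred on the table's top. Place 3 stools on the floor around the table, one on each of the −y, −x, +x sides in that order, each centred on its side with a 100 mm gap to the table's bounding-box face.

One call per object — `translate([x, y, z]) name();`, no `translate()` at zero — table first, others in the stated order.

table();
translate([206, 449, 774]) ladder();
translate([232, -369, 0]) stool();
translate([-460, 337, 0]) stool();
translate([924, 337, 0]) stool();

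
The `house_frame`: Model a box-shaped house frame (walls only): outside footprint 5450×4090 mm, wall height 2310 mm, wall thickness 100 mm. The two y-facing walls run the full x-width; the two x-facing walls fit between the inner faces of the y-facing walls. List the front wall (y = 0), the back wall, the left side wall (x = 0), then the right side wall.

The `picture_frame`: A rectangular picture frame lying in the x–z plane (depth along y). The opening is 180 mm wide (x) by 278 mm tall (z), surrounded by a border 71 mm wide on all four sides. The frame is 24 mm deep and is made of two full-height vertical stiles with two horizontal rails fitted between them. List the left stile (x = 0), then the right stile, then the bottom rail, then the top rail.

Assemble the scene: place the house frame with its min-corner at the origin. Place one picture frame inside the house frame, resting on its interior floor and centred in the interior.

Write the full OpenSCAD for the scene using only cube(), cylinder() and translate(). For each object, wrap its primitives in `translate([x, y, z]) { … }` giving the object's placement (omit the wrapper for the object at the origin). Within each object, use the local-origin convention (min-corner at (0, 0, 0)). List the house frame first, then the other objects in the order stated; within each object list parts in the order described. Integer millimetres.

cube([5450, 100, 2310]);
translate([0, 3990, 0]) cube([5450, 100, 2310]);
translate([0, 100, 0]) cube([100, 3890, 2310]);
translate([5350, 100, 0]) cube([100, 3890, 2310]);
translate([2564, 2033, 0]) {
  cube([71, 24, 420]);
  translate([251, 0, 0]) cube([71, 24, 420]);
  translate([71, 0, 0]) cube([180, 24, 71]);
  translate([71, 0, 349]) cube([180, 24, 71]);
}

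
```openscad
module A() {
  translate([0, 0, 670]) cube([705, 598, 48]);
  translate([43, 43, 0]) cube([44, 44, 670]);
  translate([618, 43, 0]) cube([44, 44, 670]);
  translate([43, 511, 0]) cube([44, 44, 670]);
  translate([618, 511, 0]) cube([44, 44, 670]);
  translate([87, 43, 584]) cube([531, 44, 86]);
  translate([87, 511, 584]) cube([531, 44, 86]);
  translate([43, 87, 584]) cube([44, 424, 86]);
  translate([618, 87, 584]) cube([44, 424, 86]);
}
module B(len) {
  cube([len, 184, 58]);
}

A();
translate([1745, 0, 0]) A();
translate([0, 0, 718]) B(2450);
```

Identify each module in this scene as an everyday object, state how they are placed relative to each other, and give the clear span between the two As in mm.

A is a table. B is a beam. A beam spans the tops of two tables. The clear span between the two tables is 1040 mm.

Second table starts at x = 1745; first ends at x = 705; clear span = 1745 − 705 = 1040 mm.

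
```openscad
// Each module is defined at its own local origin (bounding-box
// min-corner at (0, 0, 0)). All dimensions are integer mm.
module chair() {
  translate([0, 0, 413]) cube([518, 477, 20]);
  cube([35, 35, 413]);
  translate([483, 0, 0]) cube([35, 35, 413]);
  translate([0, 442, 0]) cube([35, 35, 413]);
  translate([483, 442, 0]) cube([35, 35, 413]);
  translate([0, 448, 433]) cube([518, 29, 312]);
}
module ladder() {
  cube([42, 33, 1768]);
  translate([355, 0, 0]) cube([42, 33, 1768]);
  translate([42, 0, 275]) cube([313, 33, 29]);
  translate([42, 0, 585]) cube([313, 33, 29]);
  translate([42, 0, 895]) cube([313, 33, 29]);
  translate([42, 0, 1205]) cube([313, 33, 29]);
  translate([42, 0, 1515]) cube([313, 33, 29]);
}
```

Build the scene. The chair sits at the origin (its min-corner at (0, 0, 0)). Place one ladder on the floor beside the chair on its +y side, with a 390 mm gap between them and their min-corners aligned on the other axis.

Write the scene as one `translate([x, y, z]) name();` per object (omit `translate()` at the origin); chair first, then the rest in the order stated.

chair();
translate([0, 867, 0]) ladder();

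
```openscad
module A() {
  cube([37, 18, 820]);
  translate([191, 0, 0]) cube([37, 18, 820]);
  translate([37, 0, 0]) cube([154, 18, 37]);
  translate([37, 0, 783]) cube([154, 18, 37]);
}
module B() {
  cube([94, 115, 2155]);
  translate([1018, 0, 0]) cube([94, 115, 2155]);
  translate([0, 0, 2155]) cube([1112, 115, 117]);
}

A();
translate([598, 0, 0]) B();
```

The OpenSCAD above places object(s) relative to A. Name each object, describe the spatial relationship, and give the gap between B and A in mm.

A is a picture frame. B is a door frame. The door frame is on the floor beside the picture frame on its +x side. The gap between the door frame and the picture frame is 370 mm.

The door frame's nearest face is 370 mm from the picture frame's +x face.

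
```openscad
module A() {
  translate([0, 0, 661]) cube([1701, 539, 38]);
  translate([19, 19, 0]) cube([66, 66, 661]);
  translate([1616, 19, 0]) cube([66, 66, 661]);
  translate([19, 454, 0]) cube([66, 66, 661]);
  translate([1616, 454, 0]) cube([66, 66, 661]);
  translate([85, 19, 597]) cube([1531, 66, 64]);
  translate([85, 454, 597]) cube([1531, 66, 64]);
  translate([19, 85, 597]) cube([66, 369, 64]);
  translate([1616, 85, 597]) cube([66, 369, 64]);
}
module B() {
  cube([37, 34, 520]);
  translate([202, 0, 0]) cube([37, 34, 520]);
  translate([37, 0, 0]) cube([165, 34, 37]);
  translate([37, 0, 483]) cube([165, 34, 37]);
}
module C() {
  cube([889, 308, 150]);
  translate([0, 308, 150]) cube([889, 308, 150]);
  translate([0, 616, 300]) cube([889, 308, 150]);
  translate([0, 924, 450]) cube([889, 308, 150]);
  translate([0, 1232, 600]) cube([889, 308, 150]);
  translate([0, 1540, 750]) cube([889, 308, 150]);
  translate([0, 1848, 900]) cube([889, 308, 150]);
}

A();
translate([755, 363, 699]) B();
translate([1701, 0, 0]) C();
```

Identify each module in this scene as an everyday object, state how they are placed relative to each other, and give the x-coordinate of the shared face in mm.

The table's +x face and the staircase's −x face are both at x = 1701 mm.

A is a table. B is a picture frame. C is a staircase. The picture frame is on top of the table. The staircase is against the table's +x side, with their −y faces flush. The x-coordinate of the shared face is 1701 mm.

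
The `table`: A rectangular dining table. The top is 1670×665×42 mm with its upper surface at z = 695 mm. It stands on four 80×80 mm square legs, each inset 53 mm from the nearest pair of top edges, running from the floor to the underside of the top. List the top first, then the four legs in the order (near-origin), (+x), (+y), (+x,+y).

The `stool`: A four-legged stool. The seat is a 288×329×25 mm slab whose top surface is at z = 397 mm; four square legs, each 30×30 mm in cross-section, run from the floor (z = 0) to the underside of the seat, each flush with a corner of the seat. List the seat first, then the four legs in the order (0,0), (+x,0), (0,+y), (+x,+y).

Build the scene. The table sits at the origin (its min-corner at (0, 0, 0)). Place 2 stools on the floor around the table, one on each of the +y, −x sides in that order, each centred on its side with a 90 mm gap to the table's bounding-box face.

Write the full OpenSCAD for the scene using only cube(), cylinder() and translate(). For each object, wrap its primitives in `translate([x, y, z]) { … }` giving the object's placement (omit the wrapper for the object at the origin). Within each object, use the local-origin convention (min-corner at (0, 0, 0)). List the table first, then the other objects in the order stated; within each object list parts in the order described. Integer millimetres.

translate([0, 0, 653]) cube([1670, 665, 42]);
translate([53, 53, 0]) cube([80, 80, 653]);
translate([1537, 53, 0]) cube([80, 80, 653]);
translate([53, 532, 0]) cube([80, 80, 653]);
translate([1537, 532, 0]) cube([80, 80, 653]);
translate([691, 755, 0]) {
  translate([0, 0, 372]) cube([288, 329, 25]);
  cube([30, 30, 372]);
  translate([258, 0, 0]) cube([30, 30, 372]);
  translate([0, 299, 0]) cube([30, 30, 372]);
  translate([258, 299, 0]) cube([30, 30, 372]);
}
translate([-378, 168, 0]) {
  translate([0, 0, 372]) cube([288, 329, 25]);
  cube([30, 30, 372]);
  translate([258, 0, 0]) cube([30, 30, 372]);
  translate([0, 299, 0]) cube([30, 30, 372]);
  translate([258, 299, 0]) cube([30, 30, 372]);
}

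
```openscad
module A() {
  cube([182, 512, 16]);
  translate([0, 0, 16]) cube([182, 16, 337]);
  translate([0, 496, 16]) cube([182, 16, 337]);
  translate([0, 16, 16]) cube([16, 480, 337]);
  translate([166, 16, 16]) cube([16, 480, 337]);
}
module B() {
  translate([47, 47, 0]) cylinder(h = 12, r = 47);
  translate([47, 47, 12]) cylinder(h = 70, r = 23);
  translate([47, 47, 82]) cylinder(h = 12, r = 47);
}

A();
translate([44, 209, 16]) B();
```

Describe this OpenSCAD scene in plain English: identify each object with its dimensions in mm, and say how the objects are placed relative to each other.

A is an open-topped rectangular box: outside dimensions 182×512×353 mm, with a uniform wall and base thickness of 16 mm. The base is a full 182×512 slab on the floor; four walls sit on top of the base. The front and back walls (the −y and +y sides) span the full width; the two side walls fit between them.

B is a spool: two coaxial disc flanges of radius 47 mm and thickness 12 mm, joined by a core cylinder of radius 23 mm and height 70 mm. The lower flange rests on z = 0 and the three cylinders share a vertical axis.

The spool sits inside the open box, centred.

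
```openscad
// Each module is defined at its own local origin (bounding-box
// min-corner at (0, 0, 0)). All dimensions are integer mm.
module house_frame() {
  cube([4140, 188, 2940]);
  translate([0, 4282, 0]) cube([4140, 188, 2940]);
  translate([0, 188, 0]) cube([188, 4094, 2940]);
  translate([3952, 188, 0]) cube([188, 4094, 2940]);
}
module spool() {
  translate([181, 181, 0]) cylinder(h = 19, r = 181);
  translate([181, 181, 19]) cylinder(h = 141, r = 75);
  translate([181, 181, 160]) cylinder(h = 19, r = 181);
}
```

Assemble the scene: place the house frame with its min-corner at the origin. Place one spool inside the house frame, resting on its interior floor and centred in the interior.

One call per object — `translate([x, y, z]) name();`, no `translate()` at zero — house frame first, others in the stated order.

house_frame();
translate([1889, 2054, 0]) spool();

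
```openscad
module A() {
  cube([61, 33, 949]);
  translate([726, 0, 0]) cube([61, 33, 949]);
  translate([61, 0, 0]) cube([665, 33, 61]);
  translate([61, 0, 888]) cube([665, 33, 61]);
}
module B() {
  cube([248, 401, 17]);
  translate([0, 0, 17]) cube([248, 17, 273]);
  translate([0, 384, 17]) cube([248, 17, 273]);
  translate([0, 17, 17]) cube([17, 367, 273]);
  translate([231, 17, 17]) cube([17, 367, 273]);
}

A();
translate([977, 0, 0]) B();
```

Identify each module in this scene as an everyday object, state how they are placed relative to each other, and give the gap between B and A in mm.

A is a picture frame. B is an open box. The open box is on the floor beside the picture frame on its +x side. The gap between the open box and the picture frame is 190 mm.

The open box's nearest face is 190 mm from the picture frame's +x face.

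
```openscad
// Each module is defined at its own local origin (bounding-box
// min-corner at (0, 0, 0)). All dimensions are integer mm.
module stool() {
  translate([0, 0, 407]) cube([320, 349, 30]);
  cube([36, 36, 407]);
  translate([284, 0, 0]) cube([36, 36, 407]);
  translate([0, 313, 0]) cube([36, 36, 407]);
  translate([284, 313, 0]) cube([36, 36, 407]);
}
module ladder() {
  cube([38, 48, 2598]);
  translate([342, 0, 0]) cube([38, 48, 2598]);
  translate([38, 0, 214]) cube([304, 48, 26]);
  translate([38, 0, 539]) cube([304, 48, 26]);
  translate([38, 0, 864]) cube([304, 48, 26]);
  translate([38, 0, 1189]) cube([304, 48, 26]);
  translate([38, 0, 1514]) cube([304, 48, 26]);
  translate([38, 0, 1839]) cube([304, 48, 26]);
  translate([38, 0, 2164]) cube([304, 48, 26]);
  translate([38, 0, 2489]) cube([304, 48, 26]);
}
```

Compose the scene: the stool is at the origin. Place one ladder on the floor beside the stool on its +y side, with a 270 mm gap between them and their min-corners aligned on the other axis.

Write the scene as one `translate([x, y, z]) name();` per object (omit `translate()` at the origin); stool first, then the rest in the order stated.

stool();
translate([0, 619, 0]) ladder();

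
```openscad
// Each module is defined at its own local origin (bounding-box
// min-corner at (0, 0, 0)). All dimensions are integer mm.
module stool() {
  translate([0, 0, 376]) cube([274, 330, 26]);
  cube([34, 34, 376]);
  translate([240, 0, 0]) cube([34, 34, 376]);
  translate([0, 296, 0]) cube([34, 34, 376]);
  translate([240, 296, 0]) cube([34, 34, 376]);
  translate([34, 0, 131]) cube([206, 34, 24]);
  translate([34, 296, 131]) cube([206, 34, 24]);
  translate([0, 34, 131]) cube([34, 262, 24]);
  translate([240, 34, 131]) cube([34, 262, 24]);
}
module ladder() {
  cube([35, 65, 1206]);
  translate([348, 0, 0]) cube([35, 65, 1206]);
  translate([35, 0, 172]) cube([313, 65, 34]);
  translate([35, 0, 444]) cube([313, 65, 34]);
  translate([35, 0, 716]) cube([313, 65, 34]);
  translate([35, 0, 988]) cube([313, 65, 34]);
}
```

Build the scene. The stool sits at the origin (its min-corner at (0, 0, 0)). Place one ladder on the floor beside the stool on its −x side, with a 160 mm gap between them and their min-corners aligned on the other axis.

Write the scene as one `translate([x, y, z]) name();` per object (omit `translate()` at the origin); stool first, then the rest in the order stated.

stool();
translate([-543, 0, 0]) ladder();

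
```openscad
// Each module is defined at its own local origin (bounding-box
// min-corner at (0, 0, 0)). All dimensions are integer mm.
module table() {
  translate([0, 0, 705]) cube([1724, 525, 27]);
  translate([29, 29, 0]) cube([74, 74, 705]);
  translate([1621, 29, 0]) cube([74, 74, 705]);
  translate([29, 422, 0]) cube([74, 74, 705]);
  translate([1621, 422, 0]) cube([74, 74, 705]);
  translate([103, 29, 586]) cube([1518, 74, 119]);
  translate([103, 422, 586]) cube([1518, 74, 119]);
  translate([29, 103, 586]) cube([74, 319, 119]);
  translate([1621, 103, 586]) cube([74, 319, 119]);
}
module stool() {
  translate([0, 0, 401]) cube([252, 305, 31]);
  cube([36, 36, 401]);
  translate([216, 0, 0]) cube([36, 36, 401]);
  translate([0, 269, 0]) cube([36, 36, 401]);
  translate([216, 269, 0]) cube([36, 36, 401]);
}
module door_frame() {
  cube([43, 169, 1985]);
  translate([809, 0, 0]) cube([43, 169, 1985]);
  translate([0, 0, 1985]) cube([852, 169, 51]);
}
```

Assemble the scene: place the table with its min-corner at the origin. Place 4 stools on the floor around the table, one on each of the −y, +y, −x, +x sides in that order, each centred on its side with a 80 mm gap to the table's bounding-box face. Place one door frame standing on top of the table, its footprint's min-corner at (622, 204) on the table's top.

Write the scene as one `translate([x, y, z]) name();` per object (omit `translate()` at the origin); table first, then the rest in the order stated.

table();
translate([736, -385, 0]) stool();
translate([736, 605, 0]) stool();
translate([-332, 110, 0]) stool();
translate([1804, 110, 0]) stool();
translate([622, 204, 732]) door_frame();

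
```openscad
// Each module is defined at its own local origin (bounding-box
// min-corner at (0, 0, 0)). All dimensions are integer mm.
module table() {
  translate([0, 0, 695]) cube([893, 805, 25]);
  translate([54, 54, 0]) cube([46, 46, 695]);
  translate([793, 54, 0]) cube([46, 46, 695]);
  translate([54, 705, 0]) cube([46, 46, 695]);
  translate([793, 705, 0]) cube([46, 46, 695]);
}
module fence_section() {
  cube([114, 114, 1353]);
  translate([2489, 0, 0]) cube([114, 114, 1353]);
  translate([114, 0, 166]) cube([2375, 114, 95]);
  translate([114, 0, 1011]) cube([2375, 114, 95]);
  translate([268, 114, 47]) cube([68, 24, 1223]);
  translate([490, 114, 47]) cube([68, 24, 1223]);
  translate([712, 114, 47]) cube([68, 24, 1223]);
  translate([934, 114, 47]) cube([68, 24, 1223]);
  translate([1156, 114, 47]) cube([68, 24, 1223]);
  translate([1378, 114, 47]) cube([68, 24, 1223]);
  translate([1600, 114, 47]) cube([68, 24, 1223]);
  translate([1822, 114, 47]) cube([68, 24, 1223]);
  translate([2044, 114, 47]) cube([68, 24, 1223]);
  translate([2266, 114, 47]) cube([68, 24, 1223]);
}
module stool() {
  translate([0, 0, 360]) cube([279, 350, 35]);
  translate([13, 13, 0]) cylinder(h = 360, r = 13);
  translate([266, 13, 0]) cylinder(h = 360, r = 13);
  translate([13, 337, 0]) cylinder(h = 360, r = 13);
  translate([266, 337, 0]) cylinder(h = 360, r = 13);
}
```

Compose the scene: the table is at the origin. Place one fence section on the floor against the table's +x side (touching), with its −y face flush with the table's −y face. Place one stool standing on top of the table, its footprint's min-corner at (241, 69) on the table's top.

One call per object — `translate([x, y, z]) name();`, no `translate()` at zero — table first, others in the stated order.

table();
translate([893, 0, 0]) fence_section();
translate([241, 69, 720]) stool();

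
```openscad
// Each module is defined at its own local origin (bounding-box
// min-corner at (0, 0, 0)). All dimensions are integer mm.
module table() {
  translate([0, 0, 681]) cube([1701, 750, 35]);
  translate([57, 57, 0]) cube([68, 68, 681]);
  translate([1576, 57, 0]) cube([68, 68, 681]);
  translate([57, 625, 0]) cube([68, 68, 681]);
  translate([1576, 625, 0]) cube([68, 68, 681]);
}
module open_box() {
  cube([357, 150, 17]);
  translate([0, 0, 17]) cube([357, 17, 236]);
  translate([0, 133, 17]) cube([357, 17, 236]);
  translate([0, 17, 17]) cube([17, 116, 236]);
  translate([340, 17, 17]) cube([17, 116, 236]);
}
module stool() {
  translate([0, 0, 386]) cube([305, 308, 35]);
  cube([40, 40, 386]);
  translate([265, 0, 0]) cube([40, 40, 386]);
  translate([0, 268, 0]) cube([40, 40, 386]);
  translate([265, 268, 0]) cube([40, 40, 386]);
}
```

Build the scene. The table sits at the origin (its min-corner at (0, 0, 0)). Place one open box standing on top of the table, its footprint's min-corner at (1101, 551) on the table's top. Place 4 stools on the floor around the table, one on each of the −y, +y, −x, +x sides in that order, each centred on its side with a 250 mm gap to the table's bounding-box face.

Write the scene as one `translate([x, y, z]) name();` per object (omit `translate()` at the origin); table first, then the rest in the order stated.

table();
translate([1101, 551, 716]) open_box();
translate([698, -558, 0]) stool();
translate([698, 1000, 0]) stool();
translate([-555, 221, 0]) stool();
translate([1951, 221, 0]) stool();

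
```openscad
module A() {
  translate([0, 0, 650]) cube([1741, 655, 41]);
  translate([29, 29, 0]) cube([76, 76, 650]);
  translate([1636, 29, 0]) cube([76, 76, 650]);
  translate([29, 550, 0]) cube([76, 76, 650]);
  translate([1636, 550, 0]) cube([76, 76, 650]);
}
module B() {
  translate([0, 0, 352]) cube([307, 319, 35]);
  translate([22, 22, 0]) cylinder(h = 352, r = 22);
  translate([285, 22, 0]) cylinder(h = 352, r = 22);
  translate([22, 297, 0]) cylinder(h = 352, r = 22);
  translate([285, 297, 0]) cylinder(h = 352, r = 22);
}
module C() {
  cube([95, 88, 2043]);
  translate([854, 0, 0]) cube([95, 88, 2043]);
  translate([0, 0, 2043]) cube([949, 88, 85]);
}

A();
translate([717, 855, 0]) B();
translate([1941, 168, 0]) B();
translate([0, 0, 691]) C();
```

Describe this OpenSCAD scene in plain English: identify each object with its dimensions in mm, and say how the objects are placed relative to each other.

A is a rectangular dining table. The top is 1741×655×41 mm with its upper surface at z = 691 mm. It stands on four 76×76 mm square legs, each inset 29 mm from the nearest pair of top edges, running from the floor to the underside of the top.

B is a four-legged stool. The seat is 307×319 mm, 35 mm thick, top at z = 387 mm. It stands on four round legs, each 44 mm in diameter, from z = 0 to the seat underside, each leg's axis is inset half a diameter from the nearest pair of seat edges (so the leg's bounding box is flush with the corner).

C is a rectangular door frame: two vertical jambs of 95×88 mm section, 2043 mm tall, with a clear opening 759 mm wide between their inner faces. A header 85 mm tall and 88 mm deep lies on top of the jambs and spans the full outside width.

Two stools sit around the table at the +y, +x sides. The door frame is on top of the table.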